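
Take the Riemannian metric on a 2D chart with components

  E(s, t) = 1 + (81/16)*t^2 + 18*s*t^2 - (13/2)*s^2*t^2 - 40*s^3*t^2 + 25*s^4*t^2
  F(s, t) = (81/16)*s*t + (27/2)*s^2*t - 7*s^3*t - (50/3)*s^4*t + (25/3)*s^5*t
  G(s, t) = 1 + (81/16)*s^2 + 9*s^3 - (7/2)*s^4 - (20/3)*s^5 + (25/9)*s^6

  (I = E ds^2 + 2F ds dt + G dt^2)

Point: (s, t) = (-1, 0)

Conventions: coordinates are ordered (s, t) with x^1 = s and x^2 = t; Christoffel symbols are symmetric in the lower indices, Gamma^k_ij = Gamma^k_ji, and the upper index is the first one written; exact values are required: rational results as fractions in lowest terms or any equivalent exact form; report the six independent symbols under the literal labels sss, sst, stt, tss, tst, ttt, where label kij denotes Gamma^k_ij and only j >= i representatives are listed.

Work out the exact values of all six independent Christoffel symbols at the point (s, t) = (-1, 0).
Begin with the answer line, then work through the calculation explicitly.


Answer: Gamma_sss = 0, Gamma_sst = 0, Gamma_stt = 0, Gamma_tss = 0, Gamma_tst = -1377/433, Gamma_ttt = 0

E = 1, F = 0, G = 433/144 at the point
E_s = 0, E_t = 0, F_s = 0, F_t = -153/16, G_s = -153/8, G_t = 0
EG - F^2 = 433/144;  g^inv = (144/433) * [[433/144, 0], [0, 1]]
first-kind symbols [ij,l] = (1/2)(d_i g_jl + d_j g_il - d_l g_ij): [ss,s] = E_s/2 = 0, [ss,t] = F_s - E_t/2 = 0, [st,s] = E_t/2 = 0, [st,t] = G_s/2 = -153/16, [tt,s] = F_t - G_s/2 = 0, [tt,t] = G_t/2 = 0
Gamma^s_ij = (G*[ij,s] - F*[ij,t])/(EG - F^2), Gamma^t_ij = (E*[ij,t] - F*[ij,s])/(EG - F^2)


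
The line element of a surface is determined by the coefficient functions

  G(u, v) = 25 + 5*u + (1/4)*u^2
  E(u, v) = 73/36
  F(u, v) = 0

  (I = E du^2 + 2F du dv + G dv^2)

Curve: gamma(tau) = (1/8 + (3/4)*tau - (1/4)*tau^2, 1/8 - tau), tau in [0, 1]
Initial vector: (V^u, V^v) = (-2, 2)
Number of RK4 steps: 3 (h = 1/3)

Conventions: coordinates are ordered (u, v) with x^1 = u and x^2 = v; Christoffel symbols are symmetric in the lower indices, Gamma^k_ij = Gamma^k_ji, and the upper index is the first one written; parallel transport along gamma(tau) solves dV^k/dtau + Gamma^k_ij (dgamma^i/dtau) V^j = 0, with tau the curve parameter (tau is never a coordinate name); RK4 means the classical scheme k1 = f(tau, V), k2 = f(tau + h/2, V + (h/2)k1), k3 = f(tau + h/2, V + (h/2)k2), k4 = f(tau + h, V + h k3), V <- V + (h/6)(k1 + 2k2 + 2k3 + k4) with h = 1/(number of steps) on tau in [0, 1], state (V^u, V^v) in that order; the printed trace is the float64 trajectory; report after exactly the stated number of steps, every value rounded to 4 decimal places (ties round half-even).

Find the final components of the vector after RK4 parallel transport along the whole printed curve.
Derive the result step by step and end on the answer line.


gamma'(tau) = (3/4 - (1/2)*tau, -1); f(tau, V)^k = -Gamma^k_ij(gamma(tau)) gamma'^i(tau) V^j; h = 1/3; intermediate values shown to 6 dp
curve data and Christoffel symbols at the stage parameters:
  tau = 0.000000: gamma = (0.125000, 0.125000), gamma' = (0.750000, -1.000000); Gamma_uuu = 0.000000, Gamma_uuv = 0.000000, Gamma_uvv = -1.248288, Gamma_vuu = 0.000000, Gamma_vuv = 0.098765, Gamma_vvv = 0.000000
  tau = 0.166667: gamma = (0.243056, -0.041667), gamma' = (0.666667, -1.000000); Gamma_uuu = 0.000000, Gamma_uuv = 0.000000, Gamma_uvv = -1.262842, Gamma_vuu = 0.000000, Gamma_vuv = 0.097627, Gamma_vvv = 0.000000
  tau = 0.333333: gamma = (0.347222, -0.208333), gamma' = (0.583333, -1.000000); Gamma_uuu = 0.000000, Gamma_uuv = 0.000000, Gamma_uvv = -1.275685, Gamma_vuu = 0.000000, Gamma_vuv = 0.096644, Gamma_vvv = 0.000000
  tau = 0.500000: gamma = (0.437500, -0.375000), gamma' = (0.500000, -1.000000); Gamma_uuu = 0.000000, Gamma_uuv = 0.000000, Gamma_uvv = -1.286815, Gamma_vuu = 0.000000, Gamma_vuv = 0.095808, Gamma_vvv = 0.000000
  tau = 0.666667: gamma = (0.513889, -0.541667), gamma' = (0.416667, -1.000000); Gamma_uuu = 0.000000, Gamma_uuv = 0.000000, Gamma_uvv = -1.296233, Gamma_vuu = 0.000000, Gamma_vuv = 0.095112, Gamma_vvv = 0.000000
  tau = 0.833333: gamma = (0.576389, -0.708333), gamma' = (0.333333, -1.000000); Gamma_uuu = 0.000000, Gamma_uuv = 0.000000, Gamma_uvv = -1.303938, Gamma_vuu = 0.000000, Gamma_vuv = 0.094550, Gamma_vvv = 0.000000
  tau = 1.000000: gamma = (0.625000, -0.875000), gamma' = (0.250000, -1.000000); Gamma_uuu = 0.000000, Gamma_uuv = 0.000000, Gamma_uvv = -1.309932, Gamma_vuu = 0.000000, Gamma_vuv = 0.094118, Gamma_vvv = 0.000000
step 0: V^u = -2.0000, V^v = 2.0000
step 1: k1 = (-2.496575, -0.345679), k2 = (-2.452929, -0.362296), k3 = (-2.449431, -0.361406), k4 = (-2.397690, -0.378157); V <- V + (h/6)(k1 + 2k2 + 2k3 + k4): V^u = -2.8166, V^v = 1.8794
step 2: k1 = (-2.397491, -0.378161), k2 = (-2.337305, -0.395149), k3 = (-2.333662, -0.394052), k4 = (-2.265847, -0.411155); V <- V + (h/6)(k1 + 2k2 + 2k3 + k4): V^u = -3.5947, V^v = 1.7478
step 3: k1 = (-2.265602, -0.411165), k2 = (-2.189714, -0.428506), k3 = (-2.185946, -0.427219), k4 = (-2.103002, -0.444676); V <- V + (h/6)(k1 + 2k2 + 2k3 + k4): V^u = -4.3236, V^v = 1.6052

Answer: V^u = -4.3236, V^v = 1.6052


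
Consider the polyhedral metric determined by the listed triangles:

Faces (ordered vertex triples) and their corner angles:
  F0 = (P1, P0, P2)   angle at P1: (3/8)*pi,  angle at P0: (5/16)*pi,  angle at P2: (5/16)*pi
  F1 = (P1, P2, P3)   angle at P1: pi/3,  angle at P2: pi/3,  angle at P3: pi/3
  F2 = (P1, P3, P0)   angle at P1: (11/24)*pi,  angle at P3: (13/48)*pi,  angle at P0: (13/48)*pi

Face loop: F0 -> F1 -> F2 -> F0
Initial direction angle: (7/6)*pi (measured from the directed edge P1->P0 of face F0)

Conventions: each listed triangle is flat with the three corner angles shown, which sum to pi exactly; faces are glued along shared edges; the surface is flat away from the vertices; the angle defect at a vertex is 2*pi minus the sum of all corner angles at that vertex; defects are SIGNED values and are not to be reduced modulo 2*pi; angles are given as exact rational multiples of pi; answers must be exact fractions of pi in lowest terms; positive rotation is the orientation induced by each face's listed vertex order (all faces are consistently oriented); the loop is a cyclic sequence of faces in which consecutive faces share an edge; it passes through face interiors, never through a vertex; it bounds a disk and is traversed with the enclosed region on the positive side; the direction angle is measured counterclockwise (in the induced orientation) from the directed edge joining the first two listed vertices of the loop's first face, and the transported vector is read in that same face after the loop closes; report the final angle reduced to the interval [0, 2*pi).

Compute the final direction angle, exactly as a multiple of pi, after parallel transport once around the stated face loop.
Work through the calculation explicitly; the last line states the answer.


enclosed vertex P1: corner angles sum to (7/6)*pi, defect = 2*pi - (7/6)*pi = (5/6)*pi
by Gauss-Bonnet the loop rotates the vector by the enclosed defect sum (positive orientation, mod 2*pi)
final angle = (7/6)*pi + (5/6)*pi = 0 (mod 2*pi)

Answer: final direction angle = 0


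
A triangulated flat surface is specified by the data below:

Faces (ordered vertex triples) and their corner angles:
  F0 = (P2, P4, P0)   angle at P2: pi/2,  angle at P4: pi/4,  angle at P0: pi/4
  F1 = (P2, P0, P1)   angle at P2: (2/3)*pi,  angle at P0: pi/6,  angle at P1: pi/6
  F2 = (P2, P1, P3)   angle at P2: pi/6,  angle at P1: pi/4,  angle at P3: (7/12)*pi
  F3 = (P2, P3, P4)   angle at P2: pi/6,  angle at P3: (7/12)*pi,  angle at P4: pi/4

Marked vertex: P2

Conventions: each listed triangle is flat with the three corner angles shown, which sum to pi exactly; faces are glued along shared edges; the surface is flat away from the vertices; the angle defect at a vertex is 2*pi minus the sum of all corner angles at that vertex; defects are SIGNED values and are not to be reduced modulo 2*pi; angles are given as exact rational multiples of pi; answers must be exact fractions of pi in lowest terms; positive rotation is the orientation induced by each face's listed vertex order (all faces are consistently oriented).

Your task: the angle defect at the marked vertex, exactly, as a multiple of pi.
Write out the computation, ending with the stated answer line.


Sum of corner angles at P2: (3/2)*pi
defect = 2*pi - (3/2)*pi

Answer: defect(P2) = pi/2


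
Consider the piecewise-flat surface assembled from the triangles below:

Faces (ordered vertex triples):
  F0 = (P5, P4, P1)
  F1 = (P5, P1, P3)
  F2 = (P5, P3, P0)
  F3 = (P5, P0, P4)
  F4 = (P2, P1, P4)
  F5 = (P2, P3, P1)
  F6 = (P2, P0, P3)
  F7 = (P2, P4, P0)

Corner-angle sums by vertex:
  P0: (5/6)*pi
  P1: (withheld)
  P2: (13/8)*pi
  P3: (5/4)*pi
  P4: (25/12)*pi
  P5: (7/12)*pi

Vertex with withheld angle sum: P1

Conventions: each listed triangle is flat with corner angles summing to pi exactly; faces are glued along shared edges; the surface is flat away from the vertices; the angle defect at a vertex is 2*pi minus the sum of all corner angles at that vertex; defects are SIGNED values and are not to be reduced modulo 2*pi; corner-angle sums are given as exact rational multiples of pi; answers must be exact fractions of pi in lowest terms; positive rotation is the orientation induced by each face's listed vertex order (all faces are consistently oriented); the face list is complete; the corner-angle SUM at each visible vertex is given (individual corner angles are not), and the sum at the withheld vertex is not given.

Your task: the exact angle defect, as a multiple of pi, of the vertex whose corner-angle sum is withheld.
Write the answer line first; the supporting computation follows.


Answer: defect(P1) = (3/8)*pi

V = 6, E = 12, F = 8; chi = V - E + F = 2
Gauss-Bonnet: total defect = 2*pi*chi = 4*pi; visible defects sum to (29/8)*pi


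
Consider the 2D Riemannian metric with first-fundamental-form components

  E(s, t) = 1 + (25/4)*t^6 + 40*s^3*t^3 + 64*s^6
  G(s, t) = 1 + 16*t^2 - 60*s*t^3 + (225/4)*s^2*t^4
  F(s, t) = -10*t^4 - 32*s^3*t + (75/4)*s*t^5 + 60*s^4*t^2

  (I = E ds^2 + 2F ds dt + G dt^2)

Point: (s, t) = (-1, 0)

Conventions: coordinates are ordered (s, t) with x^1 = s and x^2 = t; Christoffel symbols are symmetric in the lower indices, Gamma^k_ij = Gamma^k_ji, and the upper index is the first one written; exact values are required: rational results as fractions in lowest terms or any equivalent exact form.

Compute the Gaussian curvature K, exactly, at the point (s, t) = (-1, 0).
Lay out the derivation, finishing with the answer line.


E = 65, F = 0, G = 1, EG - F^2 = 65 at the point
E_s = -384, E_t = 0, F_s = 0, F_t = 32, G_s = 0, G_t = 0
E_tt = 0, F_st = -96, G_ss = 0
Compute both Brioschi determinants and normalise by (EG - F^2)^2.
M1 = [[-E_tt/2 + F_st - G_ss/2, E_s/2, F_s - E_t/2], [F_t - G_s/2, E, F], [G_t/2, F, G]] = [[-96, -192, 0], [32, 65, 0], [0, 0, 1]]; det M1 = -96
M2 = [[0, E_t/2, G_s/2], [E_t/2, E, F], [G_s/2, F, G]] = [[0, 0, 0], [0, 65, 0], [0, 0, 1]]; det M2 = 0
det M1 - det M2 = -96; K = -96 / (65)^2 = -96/4225

Answer: K = -96/4225


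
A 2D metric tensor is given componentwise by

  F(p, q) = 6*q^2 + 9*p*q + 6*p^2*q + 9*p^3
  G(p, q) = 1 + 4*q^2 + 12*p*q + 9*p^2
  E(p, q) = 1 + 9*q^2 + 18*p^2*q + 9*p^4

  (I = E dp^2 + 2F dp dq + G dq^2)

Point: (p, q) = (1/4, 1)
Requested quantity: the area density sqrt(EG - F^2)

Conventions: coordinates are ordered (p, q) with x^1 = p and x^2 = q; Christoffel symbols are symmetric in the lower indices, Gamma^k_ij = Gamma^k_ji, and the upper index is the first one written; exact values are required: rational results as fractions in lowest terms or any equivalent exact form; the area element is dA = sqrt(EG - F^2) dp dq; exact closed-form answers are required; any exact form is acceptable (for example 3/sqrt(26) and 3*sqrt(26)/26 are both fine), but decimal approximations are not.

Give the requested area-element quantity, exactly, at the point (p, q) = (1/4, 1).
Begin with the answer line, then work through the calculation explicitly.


Answer: sqrt(EG - F^2) = sqrt(4793)/16

E = 2857/256, F = 561/64, G = 137/16; EG - F^2 = 4793/256


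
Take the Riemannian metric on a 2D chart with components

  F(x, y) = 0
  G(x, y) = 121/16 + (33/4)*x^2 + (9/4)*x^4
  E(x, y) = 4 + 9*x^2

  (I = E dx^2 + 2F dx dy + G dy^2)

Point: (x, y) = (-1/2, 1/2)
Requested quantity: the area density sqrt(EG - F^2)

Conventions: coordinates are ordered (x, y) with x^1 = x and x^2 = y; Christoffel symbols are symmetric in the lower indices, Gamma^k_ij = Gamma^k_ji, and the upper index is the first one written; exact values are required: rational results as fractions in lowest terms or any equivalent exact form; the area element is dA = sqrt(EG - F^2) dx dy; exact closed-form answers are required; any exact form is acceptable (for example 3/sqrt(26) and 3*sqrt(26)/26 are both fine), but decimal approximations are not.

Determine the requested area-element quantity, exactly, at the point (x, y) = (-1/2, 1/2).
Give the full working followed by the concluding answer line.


E = 25/4, F = 0, G = 625/64; EG - F^2 = 15625/256

Answer: sqrt(EG - F^2) = 125/16


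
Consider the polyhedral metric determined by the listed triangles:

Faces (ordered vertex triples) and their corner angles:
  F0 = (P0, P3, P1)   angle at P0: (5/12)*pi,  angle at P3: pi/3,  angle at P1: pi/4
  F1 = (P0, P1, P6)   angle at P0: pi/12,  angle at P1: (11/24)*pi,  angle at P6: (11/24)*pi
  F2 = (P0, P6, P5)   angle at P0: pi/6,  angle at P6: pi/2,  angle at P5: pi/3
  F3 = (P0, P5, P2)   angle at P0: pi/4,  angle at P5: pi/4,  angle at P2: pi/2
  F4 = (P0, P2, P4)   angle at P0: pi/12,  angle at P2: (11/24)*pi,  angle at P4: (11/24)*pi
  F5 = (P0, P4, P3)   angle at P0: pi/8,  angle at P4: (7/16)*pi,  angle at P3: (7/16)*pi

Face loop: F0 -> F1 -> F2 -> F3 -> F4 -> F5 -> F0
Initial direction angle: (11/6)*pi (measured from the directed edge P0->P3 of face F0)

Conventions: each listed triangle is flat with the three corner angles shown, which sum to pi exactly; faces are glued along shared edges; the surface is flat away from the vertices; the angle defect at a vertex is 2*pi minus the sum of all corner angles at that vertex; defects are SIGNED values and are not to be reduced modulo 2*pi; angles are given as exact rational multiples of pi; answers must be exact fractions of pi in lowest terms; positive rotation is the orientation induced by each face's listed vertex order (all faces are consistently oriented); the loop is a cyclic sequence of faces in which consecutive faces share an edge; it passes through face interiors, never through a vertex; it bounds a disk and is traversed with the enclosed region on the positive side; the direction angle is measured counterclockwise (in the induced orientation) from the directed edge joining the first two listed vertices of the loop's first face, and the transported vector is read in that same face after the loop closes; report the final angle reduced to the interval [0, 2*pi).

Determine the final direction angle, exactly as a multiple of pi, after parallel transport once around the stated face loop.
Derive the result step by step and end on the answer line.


enclosed vertex P0: corner angles sum to (9/8)*pi, defect = 2*pi - (9/8)*pi = (7/8)*pi
holonomy = initial angle + sum of enclosed defects (mod 2*pi), positive in the induced orientation
final angle = (11/6)*pi + (7/8)*pi = (17/24)*pi (mod 2*pi)

Answer: final direction angle = (17/24)*pi


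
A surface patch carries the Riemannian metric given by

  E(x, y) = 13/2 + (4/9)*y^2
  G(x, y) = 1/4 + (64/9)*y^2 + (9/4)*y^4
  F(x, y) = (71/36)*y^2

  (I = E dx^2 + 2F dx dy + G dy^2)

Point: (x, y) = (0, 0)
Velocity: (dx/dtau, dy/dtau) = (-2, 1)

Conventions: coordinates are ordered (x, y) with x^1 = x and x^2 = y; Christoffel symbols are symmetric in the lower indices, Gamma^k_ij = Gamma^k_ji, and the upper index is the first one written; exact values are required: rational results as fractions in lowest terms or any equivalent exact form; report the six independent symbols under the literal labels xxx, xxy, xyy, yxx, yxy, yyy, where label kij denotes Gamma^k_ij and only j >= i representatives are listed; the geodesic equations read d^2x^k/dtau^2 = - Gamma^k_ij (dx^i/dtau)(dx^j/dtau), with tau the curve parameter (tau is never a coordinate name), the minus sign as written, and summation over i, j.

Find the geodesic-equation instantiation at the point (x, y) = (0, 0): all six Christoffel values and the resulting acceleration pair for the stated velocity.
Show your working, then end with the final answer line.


E = 13/2, F = 0, G = 1/4 at the point
E_x = 0, E_y = 0, F_x = 0, F_y = 0, G_x = 0, G_y = 0
EG - F^2 = 13/8;  g^inv = (8/13) * [[1/4, 0], [0, 13/2]]
first-kind symbols [ij,l] = (1/2)(d_i g_jl + d_j g_il - d_l g_ij): [xx,x] = E_x/2 = 0, [xx,y] = F_x - E_y/2 = 0, [xy,x] = E_y/2 = 0, [xy,y] = G_x/2 = 0, [yy,x] = F_y - G_x/2 = 0, [yy,y] = G_y/2 = 0
Gamma^x_ij = (G*[ij,x] - F*[ij,y])/(EG - F^2), Gamma^y_ij = (E*[ij,y] - F*[ij,x])/(EG - F^2)
Gamma_xxx = 0, Gamma_xxy = 0, Gamma_xyy = 0, Gamma_yxx = 0, Gamma_yxy = 0, Gamma_yyy = 0
d^2x/dtau^2 = -(Gamma_xxx*(-2)^2 + 2*Gamma_xxy*(-2)*(1) + Gamma_xyy*(1)^2) = 0
d^2y/dtau^2 = -(Gamma_yxx*(-2)^2 + 2*Gamma_yxy*(-2)*(1) + Gamma_yyy*(1)^2) = 0

Answer: Gamma_xxx = 0, Gamma_xxy = 0, Gamma_xyy = 0, Gamma_yxx = 0, Gamma_yxy = 0, Gamma_yyy = 0; accelerations (d^2x/dtau^2, d^2y/dtau^2) = (0, 0)


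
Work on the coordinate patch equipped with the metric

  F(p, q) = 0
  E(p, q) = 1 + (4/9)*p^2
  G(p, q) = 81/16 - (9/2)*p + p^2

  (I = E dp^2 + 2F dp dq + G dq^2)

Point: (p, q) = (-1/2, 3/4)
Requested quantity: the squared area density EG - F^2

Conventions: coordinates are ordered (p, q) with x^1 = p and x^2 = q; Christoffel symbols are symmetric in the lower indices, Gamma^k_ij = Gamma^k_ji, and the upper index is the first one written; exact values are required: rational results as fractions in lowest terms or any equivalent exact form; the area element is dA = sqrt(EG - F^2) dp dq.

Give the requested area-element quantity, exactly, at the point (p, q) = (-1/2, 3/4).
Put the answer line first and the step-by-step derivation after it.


Answer: EG - F^2 = 605/72

E = 10/9, F = 0, G = 121/16; EG - F^2 = 605/72


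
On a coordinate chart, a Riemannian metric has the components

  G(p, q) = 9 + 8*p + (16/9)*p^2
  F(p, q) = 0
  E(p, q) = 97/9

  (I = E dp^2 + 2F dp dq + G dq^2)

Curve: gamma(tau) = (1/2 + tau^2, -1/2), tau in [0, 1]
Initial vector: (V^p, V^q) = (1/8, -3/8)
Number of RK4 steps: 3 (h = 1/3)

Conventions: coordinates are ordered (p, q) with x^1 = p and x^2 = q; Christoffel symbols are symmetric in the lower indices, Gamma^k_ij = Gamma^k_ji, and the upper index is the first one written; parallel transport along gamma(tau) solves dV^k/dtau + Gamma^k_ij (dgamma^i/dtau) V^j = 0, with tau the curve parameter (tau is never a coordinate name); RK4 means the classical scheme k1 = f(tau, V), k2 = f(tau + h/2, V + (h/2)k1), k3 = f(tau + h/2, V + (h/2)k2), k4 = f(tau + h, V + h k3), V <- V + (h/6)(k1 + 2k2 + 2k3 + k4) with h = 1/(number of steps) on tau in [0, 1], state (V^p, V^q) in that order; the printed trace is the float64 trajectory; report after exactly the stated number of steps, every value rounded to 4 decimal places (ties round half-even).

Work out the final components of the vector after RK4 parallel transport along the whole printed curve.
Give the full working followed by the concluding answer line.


gamma'(tau) = (2*tau, 0); f(tau, V)^k = -Gamma^k_ij(gamma(tau)) gamma'^i(tau) V^j; h = 1/3; intermediate values shown to 6 dp
curve data and Christoffel symbols at the stage parameters:
  tau = 0.000000: gamma = (0.500000, -0.500000), gamma' = (0.000000, 0.000000); Gamma_ppp = 0.000000, Gamma_ppq = 0.000000, Gamma_pqq = -0.453608, Gamma_qpp = 0.000000, Gamma_qpq = 0.363636, Gamma_qqq = 0.000000
  tau = 0.166667: gamma = (0.527778, -0.500000), gamma' = (0.333333, 0.000000); Gamma_ppp = 0.000000, Gamma_ppq = 0.000000, Gamma_pqq = -0.458190, Gamma_qpp = 0.000000, Gamma_qpq = 0.360000, Gamma_qqq = 0.000000
  tau = 0.333333: gamma = (0.611111, -0.500000), gamma' = (0.666667, 0.000000); Gamma_ppp = 0.000000, Gamma_ppq = 0.000000, Gamma_pqq = -0.471936, Gamma_qpp = 0.000000, Gamma_qpq = 0.349515, Gamma_qqq = 0.000000
  tau = 0.500000: gamma = (0.750000, -0.500000), gamma' = (1.000000, 0.000000); Gamma_ppp = 0.000000, Gamma_ppq = 0.000000, Gamma_pqq = -0.494845, Gamma_qpp = 0.000000, Gamma_qpq = 0.333333, Gamma_qqq = 0.000000
  tau = 0.666667: gamma = (0.944444, -0.500000), gamma' = (1.333333, 0.000000); Gamma_ppp = 0.000000, Gamma_ppq = 0.000000, Gamma_pqq = -0.526919, Gamma_qpp = 0.000000, Gamma_qpq = 0.313043, Gamma_qqq = 0.000000
  tau = 0.833333: gamma = (1.194444, -0.500000), gamma' = (1.666667, 0.000000); Gamma_ppp = 0.000000, Gamma_ppq = 0.000000, Gamma_pqq = -0.568156, Gamma_qpp = 0.000000, Gamma_qpq = 0.290323, Gamma_qqq = 0.000000
  tau = 1.000000: gamma = (1.500000, -0.500000), gamma' = (2.000000, 0.000000); Gamma_ppp = 0.000000, Gamma_ppq = 0.000000, Gamma_pqq = -0.618557, Gamma_qpp = 0.000000, Gamma_qpq = 0.266667, Gamma_qqq = 0.000000
step 0: V^p = 0.1250, V^q = -0.3750
step 1: k1 = (0.000000, 0.000000), k2 = (0.000000, 0.045000), k3 = (0.000000, 0.044100), k4 = (0.000000, 0.083953); V <- V + (h/6)(k1 + 2k2 + 2k3 + k4): V^p = 0.1250, V^q = -0.3604
step 2: k1 = (0.000000, 0.083985), k2 = (0.000000, 0.115479), k3 = (0.000000, 0.113730), k4 = (0.000000, 0.134620); V <- V + (h/6)(k1 + 2k2 + 2k3 + k4): V^p = 0.1250, V^q = -0.3228
step 3: k1 = (0.000000, 0.134744), k2 = (0.000000, 0.145339), k3 = (0.000000, 0.144484), k4 = (0.000000, 0.146486); V <- V + (h/6)(k1 + 2k2 + 2k3 + k4): V^p = 0.1250, V^q = -0.2750

Answer: V^p = 0.1250, V^q = -0.2750


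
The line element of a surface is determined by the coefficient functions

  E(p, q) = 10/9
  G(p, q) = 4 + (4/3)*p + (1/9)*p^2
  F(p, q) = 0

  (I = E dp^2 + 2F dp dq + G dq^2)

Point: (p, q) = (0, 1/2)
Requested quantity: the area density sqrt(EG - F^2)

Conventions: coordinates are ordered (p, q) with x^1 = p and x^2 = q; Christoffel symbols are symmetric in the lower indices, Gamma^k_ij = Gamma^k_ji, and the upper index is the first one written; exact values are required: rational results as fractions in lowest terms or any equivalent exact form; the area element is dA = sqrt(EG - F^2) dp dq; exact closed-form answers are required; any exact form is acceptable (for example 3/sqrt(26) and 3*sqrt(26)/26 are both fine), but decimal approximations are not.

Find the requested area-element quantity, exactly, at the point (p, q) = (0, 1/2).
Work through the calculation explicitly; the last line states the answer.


E = 10/9, F = 0, G = 4; EG - F^2 = 40/9

Answer: sqrt(EG - F^2) = 2*sqrt(10)/3


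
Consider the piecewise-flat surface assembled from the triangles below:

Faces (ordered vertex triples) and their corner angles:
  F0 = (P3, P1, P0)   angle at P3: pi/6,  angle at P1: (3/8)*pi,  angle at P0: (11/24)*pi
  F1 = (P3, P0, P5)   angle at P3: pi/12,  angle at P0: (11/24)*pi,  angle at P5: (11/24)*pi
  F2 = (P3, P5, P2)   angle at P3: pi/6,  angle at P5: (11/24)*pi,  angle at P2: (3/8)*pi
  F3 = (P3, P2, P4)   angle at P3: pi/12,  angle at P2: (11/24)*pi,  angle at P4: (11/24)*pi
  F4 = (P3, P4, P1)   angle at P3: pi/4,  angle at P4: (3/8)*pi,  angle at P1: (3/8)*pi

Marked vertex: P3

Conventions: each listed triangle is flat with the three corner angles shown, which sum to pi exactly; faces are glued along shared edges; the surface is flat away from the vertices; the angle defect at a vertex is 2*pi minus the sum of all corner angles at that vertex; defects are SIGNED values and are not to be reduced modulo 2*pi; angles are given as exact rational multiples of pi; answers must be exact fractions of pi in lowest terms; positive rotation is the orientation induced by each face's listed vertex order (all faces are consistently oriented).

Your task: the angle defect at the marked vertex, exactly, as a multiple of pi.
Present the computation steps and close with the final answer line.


Sum of corner angles at P3: (3/4)*pi
defect = 2*pi - (3/4)*pi

Answer: defect(P3) = (5/4)*pi


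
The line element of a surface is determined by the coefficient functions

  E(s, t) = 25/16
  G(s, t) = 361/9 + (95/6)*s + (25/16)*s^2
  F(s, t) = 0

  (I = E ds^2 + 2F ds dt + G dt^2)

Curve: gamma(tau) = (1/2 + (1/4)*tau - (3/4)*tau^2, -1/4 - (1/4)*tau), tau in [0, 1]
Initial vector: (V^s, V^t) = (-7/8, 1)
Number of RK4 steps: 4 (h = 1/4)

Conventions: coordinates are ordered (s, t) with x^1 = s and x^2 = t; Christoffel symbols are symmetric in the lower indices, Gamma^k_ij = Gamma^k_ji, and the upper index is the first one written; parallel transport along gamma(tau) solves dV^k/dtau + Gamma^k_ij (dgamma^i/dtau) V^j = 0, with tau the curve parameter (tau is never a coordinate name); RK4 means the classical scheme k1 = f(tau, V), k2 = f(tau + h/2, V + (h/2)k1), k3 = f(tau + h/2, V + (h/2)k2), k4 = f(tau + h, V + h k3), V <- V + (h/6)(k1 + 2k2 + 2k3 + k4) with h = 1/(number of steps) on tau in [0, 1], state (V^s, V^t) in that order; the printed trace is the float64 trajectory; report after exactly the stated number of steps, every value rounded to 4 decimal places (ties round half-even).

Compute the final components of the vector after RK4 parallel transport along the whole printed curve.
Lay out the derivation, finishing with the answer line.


gamma'(tau) = (1/4 - (3/2)*tau, -1/4); f(tau, V)^k = -Gamma^k_ij(gamma(tau)) gamma'^i(tau) V^j; h = 1/4; intermediate values shown to 6 dp
curve data and Christoffel symbols at the stage parameters:
  tau = 0.000000: gamma = (0.500000, -0.250000), gamma' = (0.250000, -0.250000); Gamma_sss = 0.000000, Gamma_sst = 0.000000, Gamma_stt = -5.566667, Gamma_tss = 0.000000, Gamma_tst = 0.179641, Gamma_ttt = 0.000000
  tau = 0.125000: gamma = (0.519531, -0.281250), gamma' = (0.062500, -0.250000); Gamma_sss = 0.000000, Gamma_sst = 0.000000, Gamma_stt = -5.586198, Gamma_tss = 0.000000, Gamma_tst = 0.179013, Gamma_ttt = 0.000000
  tau = 0.250000: gamma = (0.515625, -0.312500), gamma' = (-0.125000, -0.250000); Gamma_sss = 0.000000, Gamma_sst = 0.000000, Gamma_stt = -5.582292, Gamma_tss = 0.000000, Gamma_tst = 0.179138, Gamma_ttt = 0.000000
  tau = 0.375000: gamma = (0.488281, -0.343750), gamma' = (-0.312500, -0.250000); Gamma_sss = 0.000000, Gamma_sst = 0.000000, Gamma_stt = -5.554948, Gamma_tss = 0.000000, Gamma_tst = 0.180020, Gamma_ttt = 0.000000
  tau = 0.500000: gamma = (0.437500, -0.375000), gamma' = (-0.500000, -0.250000); Gamma_sss = 0.000000, Gamma_sst = 0.000000, Gamma_stt = -5.504167, Gamma_tss = 0.000000, Gamma_tst = 0.181681, Gamma_ttt = 0.000000
  tau = 0.625000: gamma = (0.363281, -0.406250), gamma' = (-0.687500, -0.250000); Gamma_sss = 0.000000, Gamma_sst = 0.000000, Gamma_stt = -5.429948, Gamma_tss = 0.000000, Gamma_tst = 0.184164, Gamma_ttt = 0.000000
  tau = 0.750000: gamma = (0.265625, -0.437500), gamma' = (-0.875000, -0.250000); Gamma_sss = 0.000000, Gamma_sst = 0.000000, Gamma_stt = -5.332292, Gamma_tss = 0.000000, Gamma_tst = 0.187537, Gamma_ttt = 0.000000
  tau = 0.875000: gamma = (0.144531, -0.468750), gamma' = (-1.062500, -0.250000); Gamma_sss = 0.000000, Gamma_sst = 0.000000, Gamma_stt = -5.211198, Gamma_tss = 0.000000, Gamma_tst = 0.191894, Gamma_ttt = 0.000000
  tau = 1.000000: gamma = (0.000000, -0.500000), gamma' = (-1.250000, -0.250000); Gamma_sss = 0.000000, Gamma_sst = 0.000000, Gamma_stt = -5.066667, Gamma_tss = 0.000000, Gamma_tst = 0.197368, Gamma_ttt = 0.000000
step 0: V^s = -0.8750, V^t = 1.0000
step 1: k1 = (-1.391667, -0.084207), k2 = (-1.381850, -0.058015), k3 = (-1.386422, -0.057996), k4 = (-1.375338, -0.032641); V <- V + (h/6)(k1 + 2k2 + 2k3 + k4): V^s = -1.2210, V^t = 0.9855
step 2: k1 = (-1.375287, -0.032614), k2 = (-1.362888, -0.007478), k3 = (-1.367252, -0.007231), k4 = (-1.353551, 0.018373); V <- V + (h/6)(k1 + 2k2 + 2k3 + k4): V^s = -1.5622, V^t = 0.9836
step 3: k1 = (-1.353536, 0.018399), k2 = (-1.338407, 0.045118), k3 = (-1.342941, 0.045628), k4 = (-1.326476, 0.074300); V <- V + (h/6)(k1 + 2k2 + 2k3 + k4): V^s = -1.8973, V^t = 0.9951
step 4: k1 = (-1.326500, 0.074332), k2 = (-1.308481, 0.105802), k3 = (-1.313606, 0.106712), k4 = (-1.294213, 0.142255); V <- V + (h/6)(k1 + 2k2 + 2k3 + k4): V^s = -2.2250, V^t = 1.0218

Answer: V^s = -2.2250, V^t = 1.0218


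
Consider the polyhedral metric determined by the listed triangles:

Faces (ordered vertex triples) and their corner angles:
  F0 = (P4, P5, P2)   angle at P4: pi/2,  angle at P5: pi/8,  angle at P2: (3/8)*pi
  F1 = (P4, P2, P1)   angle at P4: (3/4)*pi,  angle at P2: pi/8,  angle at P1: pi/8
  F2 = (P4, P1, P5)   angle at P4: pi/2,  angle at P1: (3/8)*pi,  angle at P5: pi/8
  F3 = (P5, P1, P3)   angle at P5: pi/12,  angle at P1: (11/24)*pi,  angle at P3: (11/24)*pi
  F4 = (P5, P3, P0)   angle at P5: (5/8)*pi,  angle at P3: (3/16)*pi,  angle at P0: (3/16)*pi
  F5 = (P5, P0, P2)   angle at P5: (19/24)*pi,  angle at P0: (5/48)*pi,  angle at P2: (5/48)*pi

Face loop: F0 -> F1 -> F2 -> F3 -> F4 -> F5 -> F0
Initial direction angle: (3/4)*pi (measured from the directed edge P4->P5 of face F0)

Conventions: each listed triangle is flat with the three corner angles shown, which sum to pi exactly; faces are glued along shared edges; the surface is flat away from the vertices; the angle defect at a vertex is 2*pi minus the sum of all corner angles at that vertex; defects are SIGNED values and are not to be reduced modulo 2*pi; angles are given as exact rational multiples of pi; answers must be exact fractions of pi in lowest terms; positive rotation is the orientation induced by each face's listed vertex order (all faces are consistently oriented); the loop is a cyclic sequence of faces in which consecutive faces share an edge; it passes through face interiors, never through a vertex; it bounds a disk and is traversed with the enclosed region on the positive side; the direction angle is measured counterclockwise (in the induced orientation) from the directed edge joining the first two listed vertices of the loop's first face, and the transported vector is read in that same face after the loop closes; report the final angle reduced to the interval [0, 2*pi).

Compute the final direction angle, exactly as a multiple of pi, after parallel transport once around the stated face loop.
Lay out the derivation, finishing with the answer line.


enclosed vertex P4: corner angles sum to (7/4)*pi, defect = 2*pi - (7/4)*pi = pi/4
enclosed vertex P5: corner angles sum to (7/4)*pi, defect = 2*pi - (7/4)*pi = pi/4
by Gauss-Bonnet the loop rotates the vector by the enclosed defect sum (positive orientation, mod 2*pi)
final angle = (3/4)*pi + pi/2 = (5/4)*pi (mod 2*pi)

Answer: final direction angle = (5/4)*pi


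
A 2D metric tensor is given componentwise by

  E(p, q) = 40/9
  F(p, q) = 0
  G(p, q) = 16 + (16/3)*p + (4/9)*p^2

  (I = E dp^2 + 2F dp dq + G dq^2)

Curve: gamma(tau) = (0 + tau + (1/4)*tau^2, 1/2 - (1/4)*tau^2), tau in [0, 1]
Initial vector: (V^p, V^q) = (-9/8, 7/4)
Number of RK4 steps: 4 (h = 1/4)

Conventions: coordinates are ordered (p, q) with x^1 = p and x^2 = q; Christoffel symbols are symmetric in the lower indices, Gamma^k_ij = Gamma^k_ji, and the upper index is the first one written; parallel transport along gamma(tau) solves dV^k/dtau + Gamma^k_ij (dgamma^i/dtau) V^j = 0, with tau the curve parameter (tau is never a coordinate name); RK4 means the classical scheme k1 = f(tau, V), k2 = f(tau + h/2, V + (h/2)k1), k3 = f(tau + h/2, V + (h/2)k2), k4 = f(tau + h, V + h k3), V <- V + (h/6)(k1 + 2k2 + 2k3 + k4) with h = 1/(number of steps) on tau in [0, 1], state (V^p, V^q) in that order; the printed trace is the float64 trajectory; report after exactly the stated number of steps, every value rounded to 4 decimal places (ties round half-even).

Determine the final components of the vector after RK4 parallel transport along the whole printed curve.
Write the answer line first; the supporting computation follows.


Answer: V^p = -1.3837, V^q = 1.4050

gamma'(tau) = (1 + (1/2)*tau, -(1/2)*tau); f(tau, V)^k = -Gamma^k_ij(gamma(tau)) gamma'^i(tau) V^j; h = 1/4; intermediate values shown to 6 dp
curve data and Christoffel symbols at the stage parameters:
  tau = 0.000000: gamma = (0.000000, 0.500000), gamma' = (1.000000, 0.000000); Gamma_ppp = 0.000000, Gamma_ppq = 0.000000, Gamma_pqq = -0.600000, Gamma_qpp = 0.000000, Gamma_qpq = 0.166667, Gamma_qqq = 0.000000
  tau = 0.125000: gamma = (0.128906, 0.496094), gamma' = (1.062500, -0.062500); Gamma_ppp = 0.000000, Gamma_ppq = 0.000000, Gamma_pqq = -0.612891, Gamma_qpp = 0.000000, Gamma_qpq = 0.163161, Gamma_qqq = 0.000000
  tau = 0.250000: gamma = (0.265625, 0.484375), gamma' = (1.125000, -0.125000); Gamma_ppp = 0.000000, Gamma_ppq = 0.000000, Gamma_pqq = -0.626562, Gamma_qpp = 0.000000, Gamma_qpq = 0.159601, Gamma_qqq = 0.000000
  tau = 0.375000: gamma = (0.410156, 0.464844), gamma' = (1.187500, -0.187500); Gamma_ppp = 0.000000, Gamma_ppq = 0.000000, Gamma_pqq = -0.641016, Gamma_qpp = 0.000000, Gamma_qpq = 0.156002, Gamma_qqq = 0.000000
  tau = 0.500000: gamma = (0.562500, 0.437500), gamma' = (1.250000, -0.250000); Gamma_ppp = 0.000000, Gamma_ppq = 0.000000, Gamma_pqq = -0.656250, Gamma_qpp = 0.000000, Gamma_qpq = 0.152381, Gamma_qqq = 0.000000
  tau = 0.625000: gamma = (0.722656, 0.402344), gamma' = (1.312500, -0.312500); Gamma_ppp = 0.000000, Gamma_ppq = 0.000000, Gamma_pqq = -0.672266, Gamma_qpp = 0.000000, Gamma_qpq = 0.148751, Gamma_qqq = 0.000000
  tau = 0.750000: gamma = (0.890625, 0.359375), gamma' = (1.375000, -0.375000); Gamma_ppp = 0.000000, Gamma_ppq = 0.000000, Gamma_pqq = -0.689063, Gamma_qpp = 0.000000, Gamma_qpq = 0.145125, Gamma_qqq = 0.000000
  tau = 0.875000: gamma = (1.066406, 0.308594), gamma' = (1.437500, -0.437500); Gamma_ppp = 0.000000, Gamma_ppq = 0.000000, Gamma_pqq = -0.706641, Gamma_qpp = 0.000000, Gamma_qpq = 0.141515, Gamma_qqq = 0.000000
  tau = 1.000000: gamma = (1.250000, 0.250000), gamma' = (1.500000, -0.500000); Gamma_ppp = 0.000000, Gamma_ppq = 0.000000, Gamma_pqq = -0.725000, Gamma_qpp = 0.000000, Gamma_qpq = 0.137931, Gamma_qqq = 0.000000
step 0: V^p = -1.1250, V^q = 1.7500
step 1: k1 = (0.000000, -0.291667), k2 = (-0.065638, -0.308530), k3 = (-0.065558, -0.308248), k4 = (-0.131025, -0.323149); V <- V + (h/6)(k1 + 2k2 + 2k3 + k4): V^p = -1.1414, V^q = 1.6730
step 2: k1 = (-0.131029, -0.323157), k2 = (-0.196222, -0.336307), k3 = (-0.196024, -0.336241), k4 = (-0.260683, -0.348001); V <- V + (h/6)(k1 + 2k2 + 2k3 + k4): V^p = -1.1904, V^q = 1.5890
step 3: k1 = (-0.260691, -0.348010), k2 = (-0.324678, -0.358581), k3 = (-0.324400, -0.358695), k4 = (-0.387417, -0.368377); V <- V + (h/6)(k1 + 2k2 + 2k3 + k4): V^p = -1.2715, V^q = 1.4994
step 4: k1 = (-0.387430, -0.368387), k2 = (-0.449296, -0.377362), k3 = (-0.448949, -0.377612), k4 = (-0.509294, -0.386109); V <- V + (h/6)(k1 + 2k2 + 2k3 + k4): V^p = -1.3837, V^q = 1.4050


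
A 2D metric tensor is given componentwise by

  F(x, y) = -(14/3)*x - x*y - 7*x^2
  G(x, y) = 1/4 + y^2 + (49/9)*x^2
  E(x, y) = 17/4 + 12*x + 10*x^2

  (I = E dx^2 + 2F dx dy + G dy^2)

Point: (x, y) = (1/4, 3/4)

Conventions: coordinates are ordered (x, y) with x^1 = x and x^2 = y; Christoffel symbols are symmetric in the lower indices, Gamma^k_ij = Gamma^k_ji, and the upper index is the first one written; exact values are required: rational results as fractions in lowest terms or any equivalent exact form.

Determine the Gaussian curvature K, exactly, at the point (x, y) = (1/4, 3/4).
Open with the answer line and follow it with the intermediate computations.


Answer: K = 6688/28561

E = 63/8, F = -43/24, G = 83/72, EG - F^2 = 845/144 at the point
E_x = 17, E_y = 0, F_x = -107/12, F_y = -1/4, G_x = 49/18, G_y = 3/2
E_yy = 0, F_xy = -1, G_xx = 98/9
The intrinsic route: Brioschi's K = (det M1 - det M2)/(EG - F^2)^2.
M1 = [[-E_yy/2 + F_xy - G_xx/2, E_x/2, F_x - E_y/2], [F_y - G_x/2, E, F], [G_y/2, F, G]] = [[-58/9, 17/2, -107/12], [-29/18, 63/8, -43/24], [3/4, -43/24, 83/72]]; det M1 = -67663/10368
M2 = [[0, E_y/2, G_x/2], [E_y/2, E, F], [G_x/2, F, G]] = [[0, 0, 49/36], [0, 63/8, -43/24], [49/36, -43/24, 83/72]]; det M2 = -16807/1152
det M1 - det M2 = 5225/648; K = 5225/648 / (845/144)^2 = 6688/28561


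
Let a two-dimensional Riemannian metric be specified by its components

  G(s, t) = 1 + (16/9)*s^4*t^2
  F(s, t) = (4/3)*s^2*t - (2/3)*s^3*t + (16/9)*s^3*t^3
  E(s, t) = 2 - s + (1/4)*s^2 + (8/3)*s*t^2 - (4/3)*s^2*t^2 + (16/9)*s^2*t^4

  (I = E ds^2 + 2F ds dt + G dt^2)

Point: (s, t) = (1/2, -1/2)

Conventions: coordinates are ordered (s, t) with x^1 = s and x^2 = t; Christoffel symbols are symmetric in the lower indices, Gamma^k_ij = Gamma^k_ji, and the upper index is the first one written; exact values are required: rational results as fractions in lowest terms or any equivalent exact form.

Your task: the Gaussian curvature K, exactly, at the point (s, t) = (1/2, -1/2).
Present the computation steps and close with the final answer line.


E = 265/144, F = -11/72, G = 37/36, EG - F^2 = 269/144 at the point
E_s = -11/36, E_t = -11/9, F_s = -7/12, F_t = 5/12, G_s = 2/9, G_t = -1/9
E_tt = 10/3, F_st = 11/6, G_ss = 4/3
Using the Brioschi determinant formula for K from the metric derivatives:
M1 = [[-E_tt/2 + F_st - G_ss/2, E_s/2, F_s - E_t/2], [F_t - G_s/2, E, F], [G_t/2, F, G]] = [[-1/2, -11/72, 1/36], [11/36, 265/144, -11/72], [-1/18, -11/72, 37/36]]; det M1 = -287/324
M2 = [[0, E_t/2, G_s/2], [E_t/2, E, F], [G_s/2, F, G]] = [[0, -11/18, 1/9], [-11/18, 265/144, -11/72], [1/9, -11/72, 37/36]]; det M2 = -125/324
det M1 - det M2 = -1/2; K = -1/2 / (269/144)^2 = -10368/72361

Answer: K = -10368/72361


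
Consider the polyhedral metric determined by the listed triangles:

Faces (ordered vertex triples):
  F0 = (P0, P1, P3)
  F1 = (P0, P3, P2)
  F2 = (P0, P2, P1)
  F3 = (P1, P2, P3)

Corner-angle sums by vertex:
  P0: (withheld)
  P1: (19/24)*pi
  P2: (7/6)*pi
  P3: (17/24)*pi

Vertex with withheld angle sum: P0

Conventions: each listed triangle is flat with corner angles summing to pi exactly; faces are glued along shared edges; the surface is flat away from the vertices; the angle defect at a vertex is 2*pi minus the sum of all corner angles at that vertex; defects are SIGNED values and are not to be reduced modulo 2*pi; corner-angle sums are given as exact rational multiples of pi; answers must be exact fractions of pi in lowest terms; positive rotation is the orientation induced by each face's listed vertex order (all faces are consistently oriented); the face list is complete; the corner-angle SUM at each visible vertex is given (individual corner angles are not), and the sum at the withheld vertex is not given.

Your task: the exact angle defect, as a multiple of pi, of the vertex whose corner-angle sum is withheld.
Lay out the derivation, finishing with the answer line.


V = 4, E = 6, F = 4; chi = V - E + F = 2
Gauss-Bonnet: total defect = 2*pi*chi = 4*pi; visible defects sum to (10/3)*pi

Answer: defect(P0) = (2/3)*pi


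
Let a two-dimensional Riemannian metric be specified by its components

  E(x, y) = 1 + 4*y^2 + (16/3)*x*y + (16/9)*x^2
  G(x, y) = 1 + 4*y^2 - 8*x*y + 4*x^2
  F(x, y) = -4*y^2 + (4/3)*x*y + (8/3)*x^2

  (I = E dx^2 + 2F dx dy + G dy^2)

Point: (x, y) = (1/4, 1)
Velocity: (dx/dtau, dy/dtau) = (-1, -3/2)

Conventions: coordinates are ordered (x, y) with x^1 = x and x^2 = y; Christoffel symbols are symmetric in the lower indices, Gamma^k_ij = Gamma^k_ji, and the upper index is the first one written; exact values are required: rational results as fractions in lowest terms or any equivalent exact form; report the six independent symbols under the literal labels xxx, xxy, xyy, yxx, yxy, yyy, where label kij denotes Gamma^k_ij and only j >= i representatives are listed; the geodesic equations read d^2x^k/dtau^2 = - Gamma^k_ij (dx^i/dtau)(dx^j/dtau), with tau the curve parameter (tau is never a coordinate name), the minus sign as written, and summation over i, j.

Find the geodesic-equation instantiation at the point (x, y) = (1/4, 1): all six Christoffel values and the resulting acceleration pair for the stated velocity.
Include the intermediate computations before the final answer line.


E = 58/9, F = -7/2, G = 13/4 at the point
E_x = 56/9, E_y = 28/3, F_x = 8/3, F_y = -23/3, G_x = -6, G_y = 6
EG - F^2 = 313/36;  g^inv = (36/313) * [[13/4, 7/2], [7/2, 58/9]]
first-kind symbols [ij,l] = (1/2)(d_i g_jl + d_j g_il - d_l g_ij): [xx,x] = E_x/2 = 28/9, [xx,y] = F_x - E_y/2 = -2, [xy,x] = E_y/2 = 14/3, [xy,y] = G_x/2 = -3, [yy,x] = F_y - G_x/2 = -14/3, [yy,y] = G_y/2 = 3
Gamma^x_ij = (G*[ij,x] - F*[ij,y])/(EG - F^2), Gamma^y_ij = (E*[ij,y] - F*[ij,x])/(EG - F^2)
Gamma_xxx = 112/313, Gamma_xxy = 168/313, Gamma_xyy = -168/313, Gamma_yxx = -72/313, Gamma_yxy = -108/313, Gamma_yyy = 108/313
d^2x/dtau^2 = -(Gamma_xxx*(-1)^2 + 2*Gamma_xxy*(-1)*(-3/2) + Gamma_xyy*(-3/2)^2) = -238/313
d^2y/dtau^2 = -(Gamma_yxx*(-1)^2 + 2*Gamma_yxy*(-1)*(-3/2) + Gamma_yyy*(-3/2)^2) = 153/313

Answer: Gamma_xxx = 112/313, Gamma_xxy = 168/313, Gamma_xyy = -168/313, Gamma_yxx = -72/313, Gamma_yxy = -108/313, Gamma_yyy = 108/313; accelerations (d^2x/dtau^2, d^2y/dtau^2) = (-238/313, 153/313)
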